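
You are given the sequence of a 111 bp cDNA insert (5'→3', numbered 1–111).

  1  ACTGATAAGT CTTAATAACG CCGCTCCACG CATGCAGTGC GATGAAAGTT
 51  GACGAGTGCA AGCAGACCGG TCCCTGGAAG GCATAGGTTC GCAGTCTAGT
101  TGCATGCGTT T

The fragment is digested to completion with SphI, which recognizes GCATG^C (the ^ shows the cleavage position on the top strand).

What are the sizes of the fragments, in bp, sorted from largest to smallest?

72, 34, 5 bp

SphI sites (GCATGC) start at positions 30, 102.
SphI cuts after base 5 of each site (before the last base), so after positions 34, 106.
Linear molecule, 2 cuts → 3 fragments:
  1–34 → 34 bp
  35–106 → 72 bp
  107–111 → 5 bp
Sorted largest to smallest: 72, 34, 5 bp.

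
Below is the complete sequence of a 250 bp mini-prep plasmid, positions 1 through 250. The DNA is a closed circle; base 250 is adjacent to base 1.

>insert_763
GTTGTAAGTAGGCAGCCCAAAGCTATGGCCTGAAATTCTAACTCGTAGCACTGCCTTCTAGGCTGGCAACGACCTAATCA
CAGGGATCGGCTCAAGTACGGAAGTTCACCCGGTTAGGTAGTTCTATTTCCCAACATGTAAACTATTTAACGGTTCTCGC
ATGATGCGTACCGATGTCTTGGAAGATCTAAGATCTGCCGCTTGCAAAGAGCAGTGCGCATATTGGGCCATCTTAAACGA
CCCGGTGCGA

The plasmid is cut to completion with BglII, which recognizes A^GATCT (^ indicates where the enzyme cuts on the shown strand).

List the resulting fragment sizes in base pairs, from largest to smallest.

BglII sites (AGATCT) start at positions 184, 191.
BglII cuts after the first base of each site, so after positions 184, 191.
Circular molecule, 2 cuts → 2 fragments:
  185–191 → 7 bp
  192–250 then 1–184 → 59 + 184 = 243 bp
Sorted largest to smallest: 243, 7 bp.

243, 7 bp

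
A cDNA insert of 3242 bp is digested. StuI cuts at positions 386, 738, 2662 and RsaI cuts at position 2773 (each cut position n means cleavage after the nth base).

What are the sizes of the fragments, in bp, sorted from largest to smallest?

1924, 469, 386, 352, 111 bp

Combined cut positions (sorted): 386, 738, 2662, 2773.
Linear molecule, 4 cuts → 5 fragments:
  386 − 0 = 386 bp
  738 − 386 = 352 bp
  2662 − 738 = 1924 bp
  2773 − 2662 = 111 bp
  3242 − 2773 = 469 bp
Sorted largest to smallest: 1924, 469, 386, 352, 111 bp.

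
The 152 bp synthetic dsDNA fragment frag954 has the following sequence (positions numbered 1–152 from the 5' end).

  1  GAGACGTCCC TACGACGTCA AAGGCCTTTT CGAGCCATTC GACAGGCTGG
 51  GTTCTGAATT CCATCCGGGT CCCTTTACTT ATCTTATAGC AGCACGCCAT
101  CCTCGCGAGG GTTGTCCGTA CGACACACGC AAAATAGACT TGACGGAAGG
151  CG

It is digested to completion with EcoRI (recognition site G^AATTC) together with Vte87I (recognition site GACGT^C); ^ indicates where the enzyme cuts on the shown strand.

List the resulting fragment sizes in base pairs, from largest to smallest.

The EcoRI site (GAATTC) starts at position 56.
EcoRI cuts after the first base of each site, so after position 56.
Vte87I sites (GACGTC) start at positions 3, 14.
Vte87I cuts after base 5 of each site (before the last base), so after positions 7, 18.
Combined cut positions: 7, 18, 56.
Linear molecule, 3 cuts → 4 fragments:
  1–7 → 7 bp
  8–18 → 11 bp
  19–56 → 38 bp
  57–152 → 96 bp
Sorted largest to smallest: 96, 38, 11, 7 bp.

96, 38, 11, 7 bp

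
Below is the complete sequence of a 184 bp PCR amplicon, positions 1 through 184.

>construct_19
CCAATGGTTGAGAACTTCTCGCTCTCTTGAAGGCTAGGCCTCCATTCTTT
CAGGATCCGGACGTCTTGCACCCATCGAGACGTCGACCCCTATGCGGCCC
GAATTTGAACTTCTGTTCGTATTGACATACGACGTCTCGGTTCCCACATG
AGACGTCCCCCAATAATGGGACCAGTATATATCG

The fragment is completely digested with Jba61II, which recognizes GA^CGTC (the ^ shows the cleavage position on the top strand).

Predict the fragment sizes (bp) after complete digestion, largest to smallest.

Jba61II sites (GACGTC) start at positions 60, 79, 131, 152.
Jba61II cuts after base 2 of each site, so after positions 61, 80, 132, 153.
Linear molecule, 4 cuts → 5 fragments:
  1–61 → 61 bp
  62–80 → 19 bp
  81–132 → 52 bp
  133–153 → 21 bp
  154–184 → 31 bp
Sorted largest to smallest: 61, 52, 31, 21, 19 bp.

61, 52, 31, 21, 19 bp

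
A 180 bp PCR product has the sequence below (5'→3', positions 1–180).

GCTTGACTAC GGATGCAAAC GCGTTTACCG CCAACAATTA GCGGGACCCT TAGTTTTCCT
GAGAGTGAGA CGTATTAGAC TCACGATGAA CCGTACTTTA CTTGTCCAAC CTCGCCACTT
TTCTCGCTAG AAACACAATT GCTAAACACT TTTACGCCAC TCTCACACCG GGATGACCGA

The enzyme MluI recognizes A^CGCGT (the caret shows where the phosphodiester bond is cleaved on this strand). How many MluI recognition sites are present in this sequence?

1

ACGCGT occurs starting at position 19.
MluI cuts at 1 site.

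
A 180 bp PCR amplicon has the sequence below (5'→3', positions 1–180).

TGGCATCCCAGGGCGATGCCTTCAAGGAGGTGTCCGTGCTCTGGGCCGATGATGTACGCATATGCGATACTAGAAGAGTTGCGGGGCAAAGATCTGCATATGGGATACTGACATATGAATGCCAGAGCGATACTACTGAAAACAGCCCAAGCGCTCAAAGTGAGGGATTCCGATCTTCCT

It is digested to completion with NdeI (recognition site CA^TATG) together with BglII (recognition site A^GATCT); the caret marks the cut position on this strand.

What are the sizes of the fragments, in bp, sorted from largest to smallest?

NdeI sites (CATATG) start at positions 59, 97, 112.
NdeI cuts after base 2 of each site, so after positions 60, 98, 113.
The BglII site (AGATCT) starts at position 90.
BglII cuts after the first base of each site, so after position 90.
Combined cut positions: 60, 90, 98, 113.
Linear molecule, 4 cuts → 5 fragments:
  1–60 → 60 bp
  61–90 → 30 bp
  91–98 → 8 bp
  99–113 → 15 bp
  114–180 → 67 bp
Sorted largest to smallest: 67, 60, 30, 15, 8 bp.

67, 60, 30, 15, 8 bp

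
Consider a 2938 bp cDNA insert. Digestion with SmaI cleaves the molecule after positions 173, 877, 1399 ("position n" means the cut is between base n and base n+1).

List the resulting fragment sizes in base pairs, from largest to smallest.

1539, 704, 522, 173 bp

Linear molecule, 3 cuts → 4 fragments:
  173 − 0 = 173 bp
  877 − 173 = 704 bp
  1399 − 877 = 522 bp
  2938 − 1399 = 1539 bp
Sorted largest to smallest: 1539, 704, 522, 173 bp.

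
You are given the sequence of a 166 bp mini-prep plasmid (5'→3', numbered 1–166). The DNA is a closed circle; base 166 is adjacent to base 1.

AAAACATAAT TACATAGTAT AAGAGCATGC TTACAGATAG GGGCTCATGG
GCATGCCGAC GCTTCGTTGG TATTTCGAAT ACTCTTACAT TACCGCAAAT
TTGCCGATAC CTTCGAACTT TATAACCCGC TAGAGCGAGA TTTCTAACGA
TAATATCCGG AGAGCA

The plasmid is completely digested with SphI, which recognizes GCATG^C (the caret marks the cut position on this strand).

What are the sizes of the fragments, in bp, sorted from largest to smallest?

140, 26 bp

SphI sites (GCATGC) start at positions 25, 51.
SphI cuts after base 5 of each site (before the last base), so after positions 29, 55.
Circular molecule, 2 cuts → 2 fragments:
  30–55 → 26 bp
  56–166 then 1–29 → 111 + 29 = 140 bp
Sorted largest to smallest: 140, 26 bp.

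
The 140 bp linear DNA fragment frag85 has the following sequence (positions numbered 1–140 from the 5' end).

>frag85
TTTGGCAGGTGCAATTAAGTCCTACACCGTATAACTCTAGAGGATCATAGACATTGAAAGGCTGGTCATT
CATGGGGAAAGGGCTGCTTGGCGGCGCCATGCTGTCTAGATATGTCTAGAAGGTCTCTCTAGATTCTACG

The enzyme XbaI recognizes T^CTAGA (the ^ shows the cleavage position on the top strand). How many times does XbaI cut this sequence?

TCTAGA occurs starting at positions 36, 105, 115, 128.
XbaI cuts at 4 sites.

4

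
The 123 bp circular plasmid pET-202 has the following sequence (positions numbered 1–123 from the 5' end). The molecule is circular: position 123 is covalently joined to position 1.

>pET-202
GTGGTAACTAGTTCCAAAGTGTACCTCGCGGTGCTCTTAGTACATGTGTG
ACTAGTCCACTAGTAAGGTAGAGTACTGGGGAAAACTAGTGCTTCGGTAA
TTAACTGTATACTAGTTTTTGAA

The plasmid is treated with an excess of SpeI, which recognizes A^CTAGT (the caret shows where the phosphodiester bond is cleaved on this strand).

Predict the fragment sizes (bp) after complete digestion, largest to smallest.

SpeI sites (ACTAGT) start at positions 7, 51, 59, 85, 111.
SpeI cuts after the first base of each site, so after positions 7, 51, 59, 85, 111.
Circular molecule, 5 cuts → 5 fragments:
  8–51 → 44 bp
  52–59 → 8 bp
  60–85 → 26 bp
  86–111 → 26 bp
  112–123 then 1–7 → 12 + 7 = 19 bp
Sorted largest to smallest: 44, 26, 26, 19, 8 bp.

44, 26, 26, 19, 8 bp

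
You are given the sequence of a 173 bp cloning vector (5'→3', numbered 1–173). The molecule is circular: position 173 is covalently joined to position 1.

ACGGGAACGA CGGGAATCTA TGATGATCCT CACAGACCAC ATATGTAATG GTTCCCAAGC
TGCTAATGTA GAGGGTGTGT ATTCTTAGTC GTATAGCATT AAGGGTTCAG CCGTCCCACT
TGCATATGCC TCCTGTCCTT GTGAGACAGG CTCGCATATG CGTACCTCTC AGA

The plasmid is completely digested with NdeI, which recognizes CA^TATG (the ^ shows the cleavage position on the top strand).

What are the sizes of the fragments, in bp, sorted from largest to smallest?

NdeI sites (CATATG) start at positions 40, 123, 155.
NdeI cuts after base 2 of each site, so after positions 41, 124, 156.
Circular molecule, 3 cuts → 3 fragments:
  42–124 → 83 bp
  125–156 → 32 bp
  157–173 then 1–41 → 17 + 41 = 58 bp
Sorted largest to smallest: 83, 58, 32 bp.

83, 58, 32 bp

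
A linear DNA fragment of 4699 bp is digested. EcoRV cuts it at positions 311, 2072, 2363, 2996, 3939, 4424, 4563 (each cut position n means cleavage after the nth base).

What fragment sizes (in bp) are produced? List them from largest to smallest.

Linear molecule, 7 cuts → 8 fragments:
  311 − 0 = 311 bp
  2072 − 311 = 1761 bp
  2363 − 2072 = 291 bp
  2996 − 2363 = 633 bp
  3939 − 2996 = 943 bp
  4424 − 3939 = 485 bp
  4563 − 4424 = 139 bp
  4699 − 4563 = 136 bp
Sorted largest to smallest: 1761, 943, 633, 485, 311, 291, 139, 136 bp.

1761, 943, 633, 485, 311, 291, 139, 136 bp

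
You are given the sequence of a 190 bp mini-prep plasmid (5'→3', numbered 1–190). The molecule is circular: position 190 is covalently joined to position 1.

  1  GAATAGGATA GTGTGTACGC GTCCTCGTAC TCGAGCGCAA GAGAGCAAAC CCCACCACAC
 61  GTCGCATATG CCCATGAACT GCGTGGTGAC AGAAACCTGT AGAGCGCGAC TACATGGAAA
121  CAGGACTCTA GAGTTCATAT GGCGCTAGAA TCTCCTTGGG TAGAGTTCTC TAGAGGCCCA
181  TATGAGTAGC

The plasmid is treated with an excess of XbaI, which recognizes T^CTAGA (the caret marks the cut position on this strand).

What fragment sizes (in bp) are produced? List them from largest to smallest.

148, 42 bp

XbaI sites (TCTAGA) start at positions 127, 169.
XbaI cuts after the first base of each site, so after positions 127, 169.
Circular molecule, 2 cuts → 2 fragments:
  128–169 → 42 bp
  170–190 then 1–127 → 21 + 127 = 148 bp
Sorted largest to smallest: 148, 42 bp.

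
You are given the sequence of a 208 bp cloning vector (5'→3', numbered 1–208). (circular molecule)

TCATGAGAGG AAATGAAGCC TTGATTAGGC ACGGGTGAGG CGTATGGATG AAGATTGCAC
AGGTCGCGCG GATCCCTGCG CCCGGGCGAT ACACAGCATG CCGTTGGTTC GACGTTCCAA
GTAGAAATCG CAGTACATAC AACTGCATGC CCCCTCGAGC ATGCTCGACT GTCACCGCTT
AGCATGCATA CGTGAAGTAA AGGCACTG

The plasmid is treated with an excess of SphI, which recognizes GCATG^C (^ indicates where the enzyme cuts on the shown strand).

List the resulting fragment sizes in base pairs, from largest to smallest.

SphI sites (GCATGC) start at positions 96, 145, 159, 182.
SphI cuts after base 5 of each site (before the last base), so after positions 100, 149, 163, 186.
Circular molecule, 4 cuts → 4 fragments:
  101–149 → 49 bp
  150–163 → 14 bp
  164–186 → 23 bp
  187–208 then 1–100 → 22 + 100 = 122 bp
Sorted largest to smallest: 122, 49, 23, 14 bp.

122, 49, 23, 14 bp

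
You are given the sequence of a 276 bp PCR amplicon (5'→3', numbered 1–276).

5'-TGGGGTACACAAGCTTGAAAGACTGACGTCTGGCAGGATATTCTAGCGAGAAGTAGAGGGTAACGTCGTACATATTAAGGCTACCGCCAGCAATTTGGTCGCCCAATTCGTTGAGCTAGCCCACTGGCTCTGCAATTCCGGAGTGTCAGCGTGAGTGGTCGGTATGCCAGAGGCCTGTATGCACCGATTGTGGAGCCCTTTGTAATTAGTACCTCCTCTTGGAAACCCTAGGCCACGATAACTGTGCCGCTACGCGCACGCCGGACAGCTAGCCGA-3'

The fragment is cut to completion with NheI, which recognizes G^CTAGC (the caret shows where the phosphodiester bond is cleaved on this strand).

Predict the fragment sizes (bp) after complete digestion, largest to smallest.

NheI sites (GCTAGC) start at positions 115, 268.
NheI cuts after the first base of each site, so after positions 115, 268.
Linear molecule, 2 cuts → 3 fragments:
  1–115 → 115 bp
  116–268 → 153 bp
  269–276 → 8 bp
Sorted largest to smallest: 153, 115, 8 bp.

153, 115, 8 bp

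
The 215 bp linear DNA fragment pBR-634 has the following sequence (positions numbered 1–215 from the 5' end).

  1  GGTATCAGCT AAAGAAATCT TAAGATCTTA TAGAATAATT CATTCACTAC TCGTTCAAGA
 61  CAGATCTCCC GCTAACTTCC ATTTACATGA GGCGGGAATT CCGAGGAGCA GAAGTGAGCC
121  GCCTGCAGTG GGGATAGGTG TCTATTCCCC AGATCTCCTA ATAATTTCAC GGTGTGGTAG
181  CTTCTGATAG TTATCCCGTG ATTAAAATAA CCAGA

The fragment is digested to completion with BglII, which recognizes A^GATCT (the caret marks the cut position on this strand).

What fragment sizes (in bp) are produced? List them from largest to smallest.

89, 64, 39, 23 bp

BglII sites (AGATCT) start at positions 23, 62, 151.
BglII cuts after the first base of each site, so after positions 23, 62, 151.
Linear molecule, 3 cuts → 4 fragments:
  1–23 → 23 bp
  24–62 → 39 bp
  63–151 → 89 bp
  152–215 → 64 bp
Sorted largest to smallest: 89, 64, 39, 23 bp.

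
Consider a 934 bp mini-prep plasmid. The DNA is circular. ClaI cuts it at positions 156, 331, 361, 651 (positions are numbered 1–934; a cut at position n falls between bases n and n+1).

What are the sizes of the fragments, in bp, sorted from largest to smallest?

Circular molecule, 4 cuts → 4 fragments:
  331 − 156 = 175 bp
  361 − 331 = 30 bp
  651 − 361 = 290 bp
  wrap: 934 − 651 + 156 = 439 bp
Sorted largest to smallest: 439, 290, 175, 30 bp.

439, 290, 175, 30 bp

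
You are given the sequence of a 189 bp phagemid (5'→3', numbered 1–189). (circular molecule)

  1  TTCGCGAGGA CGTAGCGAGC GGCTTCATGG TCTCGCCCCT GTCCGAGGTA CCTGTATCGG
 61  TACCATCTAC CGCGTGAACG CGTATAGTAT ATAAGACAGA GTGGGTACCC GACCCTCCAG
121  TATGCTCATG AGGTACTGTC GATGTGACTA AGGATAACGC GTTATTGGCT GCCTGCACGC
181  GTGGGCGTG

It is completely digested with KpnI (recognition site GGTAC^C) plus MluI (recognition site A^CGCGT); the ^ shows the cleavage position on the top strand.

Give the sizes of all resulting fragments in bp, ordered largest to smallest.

63, 49, 30, 20, 15, 12 bp

KpnI sites (GGTACC) start at positions 47, 59, 104.
KpnI cuts after base 5 of each site (before the last base), so after positions 51, 63, 108.
MluI sites (ACGCGT) start at positions 78, 157, 177.
MluI cuts after the first base of each site, so after positions 78, 157, 177.
Combined cut positions: 51, 63, 78, 108, 157, 177.
Circular molecule, 6 cuts → 6 fragments:
  52–63 → 12 bp
  64–78 → 15 bp
  79–108 → 30 bp
  109–157 → 49 bp
  158–177 → 20 bp
  178–189 then 1–51 → 12 + 51 = 63 bp
Sorted largest to smallest: 63, 49, 30, 20, 15, 12 bp.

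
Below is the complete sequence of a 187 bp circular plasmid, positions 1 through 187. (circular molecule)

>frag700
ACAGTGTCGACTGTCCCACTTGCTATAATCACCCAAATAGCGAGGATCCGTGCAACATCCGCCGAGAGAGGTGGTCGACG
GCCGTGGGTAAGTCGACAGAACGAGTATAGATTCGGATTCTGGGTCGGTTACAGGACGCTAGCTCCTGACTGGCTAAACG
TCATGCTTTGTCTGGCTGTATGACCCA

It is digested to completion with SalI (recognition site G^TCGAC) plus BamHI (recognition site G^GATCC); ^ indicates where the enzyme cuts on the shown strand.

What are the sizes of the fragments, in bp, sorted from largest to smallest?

101, 38, 30, 18 bp

SalI sites (GTCGAC) start at positions 6, 74, 92.
SalI cuts after the first base of each site, so after positions 6, 74, 92.
The BamHI site (GGATCC) starts at position 44.
BamHI cuts after the first base of each site, so after position 44.
Combined cut positions: 6, 44, 74, 92.
Circular molecule, 4 cuts → 4 fragments:
  7–44 → 38 bp
  45–74 → 30 bp
  75–92 → 18 bp
  93–187 then 1–6 → 95 + 6 = 101 bp
Sorted largest to smallest: 101, 38, 30, 18 bp.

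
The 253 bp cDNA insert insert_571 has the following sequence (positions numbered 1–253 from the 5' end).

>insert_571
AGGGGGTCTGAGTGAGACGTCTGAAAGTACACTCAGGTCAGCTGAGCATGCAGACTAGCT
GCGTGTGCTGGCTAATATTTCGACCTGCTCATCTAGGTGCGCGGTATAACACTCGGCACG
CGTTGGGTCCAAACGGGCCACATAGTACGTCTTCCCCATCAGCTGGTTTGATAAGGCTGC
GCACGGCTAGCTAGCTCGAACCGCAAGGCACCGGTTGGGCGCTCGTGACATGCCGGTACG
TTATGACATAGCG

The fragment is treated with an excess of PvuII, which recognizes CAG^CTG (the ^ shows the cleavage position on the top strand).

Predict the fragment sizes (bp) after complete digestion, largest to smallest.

121, 91, 41 bp

PvuII sites (CAGCTG) start at positions 39, 160.
PvuII cuts after base 3 of each site, so after positions 41, 162.
Linear molecule, 2 cuts → 3 fragments:
  1–41 → 41 bp
  42–162 → 121 bp
  163–253 → 91 bp
Sorted largest to smallest: 121, 91, 41 bp.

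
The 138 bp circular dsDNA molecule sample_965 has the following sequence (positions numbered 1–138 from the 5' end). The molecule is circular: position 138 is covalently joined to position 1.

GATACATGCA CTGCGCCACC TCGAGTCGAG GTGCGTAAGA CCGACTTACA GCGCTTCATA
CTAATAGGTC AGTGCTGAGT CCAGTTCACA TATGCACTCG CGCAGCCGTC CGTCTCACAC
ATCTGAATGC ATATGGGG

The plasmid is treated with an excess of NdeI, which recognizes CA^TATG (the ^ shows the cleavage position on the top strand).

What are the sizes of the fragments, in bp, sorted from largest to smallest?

NdeI sites (CATATG) start at positions 89, 130.
NdeI cuts after base 2 of each site, so after positions 90, 131.
Circular molecule, 2 cuts → 2 fragments:
  91–131 → 41 bp
  132–138 then 1–90 → 7 + 90 = 97 bp
Sorted largest to smallest: 97, 41 bp.

97, 41 bp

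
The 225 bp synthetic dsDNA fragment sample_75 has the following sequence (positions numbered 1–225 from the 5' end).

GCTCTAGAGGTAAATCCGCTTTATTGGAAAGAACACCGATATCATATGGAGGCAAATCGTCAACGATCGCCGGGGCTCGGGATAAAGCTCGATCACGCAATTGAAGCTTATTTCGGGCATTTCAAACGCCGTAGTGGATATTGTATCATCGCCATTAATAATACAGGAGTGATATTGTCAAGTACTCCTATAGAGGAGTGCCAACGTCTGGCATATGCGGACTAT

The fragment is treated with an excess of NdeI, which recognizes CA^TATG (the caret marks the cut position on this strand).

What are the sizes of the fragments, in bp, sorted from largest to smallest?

169, 44, 12 bp

NdeI sites (CATATG) start at positions 43, 212.
NdeI cuts after base 2 of each site, so after positions 44, 213.
Linear molecule, 2 cuts → 3 fragments:
  1–44 → 44 bp
  45–213 → 169 bp
  214–225 → 12 bp
Sorted largest to smallest: 169, 44, 12 bp.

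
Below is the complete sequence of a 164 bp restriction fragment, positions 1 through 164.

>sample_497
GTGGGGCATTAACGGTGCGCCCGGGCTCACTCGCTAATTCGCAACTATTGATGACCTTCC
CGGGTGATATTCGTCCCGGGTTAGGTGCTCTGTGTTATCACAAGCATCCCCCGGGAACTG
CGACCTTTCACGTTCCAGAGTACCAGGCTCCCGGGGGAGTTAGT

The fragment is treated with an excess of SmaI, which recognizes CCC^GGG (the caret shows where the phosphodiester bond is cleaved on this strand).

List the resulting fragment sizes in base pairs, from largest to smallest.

SmaI sites (CCCGGG) start at positions 20, 59, 75, 110, 150.
SmaI cuts after base 3 of each site, so after positions 22, 61, 77, 112, 152.
Linear molecule, 5 cuts → 6 fragments:
  1–22 → 22 bp
  23–61 → 39 bp
  62–77 → 16 bp
  78–112 → 35 bp
  113–152 → 40 bp
  153–164 → 12 bp
Sorted largest to smallest: 40, 39, 35, 22, 16, 12 bp.

40, 39, 35, 22, 16, 12 bp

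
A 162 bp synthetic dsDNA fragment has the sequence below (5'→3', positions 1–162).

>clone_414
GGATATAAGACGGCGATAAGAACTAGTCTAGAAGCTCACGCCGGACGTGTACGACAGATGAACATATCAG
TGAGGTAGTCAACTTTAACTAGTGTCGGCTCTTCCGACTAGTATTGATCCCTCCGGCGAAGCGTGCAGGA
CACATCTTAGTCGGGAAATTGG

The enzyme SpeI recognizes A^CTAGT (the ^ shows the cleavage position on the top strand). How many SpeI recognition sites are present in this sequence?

ACTAGT occurs starting at positions 22, 88, 107.
SpeI cuts at 3 sites.

3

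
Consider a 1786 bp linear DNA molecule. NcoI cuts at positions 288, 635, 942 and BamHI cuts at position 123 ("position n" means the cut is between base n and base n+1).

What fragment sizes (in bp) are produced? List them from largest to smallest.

Combined cut positions (sorted): 123, 288, 635, 942.
Linear molecule, 4 cuts → 5 fragments:
  123 − 0 = 123 bp
  288 − 123 = 165 bp
  635 − 288 = 347 bp
  942 − 635 = 307 bp
  1786 − 942 = 844 bp
Sorted largest to smallest: 844, 347, 307, 165, 123 bp.

844, 347, 307, 165, 123 bp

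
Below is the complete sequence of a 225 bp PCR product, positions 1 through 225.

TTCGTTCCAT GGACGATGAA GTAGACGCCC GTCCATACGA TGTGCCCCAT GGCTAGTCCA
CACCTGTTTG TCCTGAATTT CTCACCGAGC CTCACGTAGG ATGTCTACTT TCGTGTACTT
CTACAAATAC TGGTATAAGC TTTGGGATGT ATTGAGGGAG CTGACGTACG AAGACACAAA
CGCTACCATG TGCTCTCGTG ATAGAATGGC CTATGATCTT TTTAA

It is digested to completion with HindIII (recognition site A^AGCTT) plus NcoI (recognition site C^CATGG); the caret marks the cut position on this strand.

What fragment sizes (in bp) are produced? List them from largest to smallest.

The HindIII site (AAGCTT) starts at position 137.
HindIII cuts after the first base of each site, so after position 137.
NcoI sites (CCATGG) start at positions 7, 47.
NcoI cuts after the first base of each site, so after positions 7, 47.
Combined cut positions: 7, 47, 137.
Linear molecule, 3 cuts → 4 fragments:
  1–7 → 7 bp
  8–47 → 40 bp
  48–137 → 90 bp
  138–225 → 88 bp
Sorted largest to smallest: 90, 88, 40, 7 bp.

90, 88, 40, 7 bp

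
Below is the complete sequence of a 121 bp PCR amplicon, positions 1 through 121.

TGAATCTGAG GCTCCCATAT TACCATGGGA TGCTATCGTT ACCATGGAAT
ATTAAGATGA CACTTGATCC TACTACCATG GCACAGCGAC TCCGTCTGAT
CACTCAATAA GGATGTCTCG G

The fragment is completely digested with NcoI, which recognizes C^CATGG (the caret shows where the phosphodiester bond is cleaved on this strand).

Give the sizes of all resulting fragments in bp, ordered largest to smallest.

45, 34, 23, 19 bp

NcoI sites (CCATGG) start at positions 23, 42, 76.
NcoI cuts after the first base of each site, so after positions 23, 42, 76.
Linear molecule, 3 cuts → 4 fragments:
  1–23 → 23 bp
  24–42 → 19 bp
  43–76 → 34 bp
  77–121 → 45 bp
Sorted largest to smallest: 45, 34, 23, 19 bp.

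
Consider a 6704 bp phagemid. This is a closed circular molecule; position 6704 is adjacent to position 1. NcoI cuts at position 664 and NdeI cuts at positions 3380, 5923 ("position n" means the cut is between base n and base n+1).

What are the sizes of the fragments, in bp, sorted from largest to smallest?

Combined cut positions (sorted): 664, 3380, 5923.
Circular molecule, 3 cuts → 3 fragments:
  3380 − 664 = 2716 bp
  5923 − 3380 = 2543 bp
  wrap: 6704 − 5923 + 664 = 1445 bp
Sorted largest to smallest: 2716, 2543, 1445 bp.

2716, 2543, 1445 bp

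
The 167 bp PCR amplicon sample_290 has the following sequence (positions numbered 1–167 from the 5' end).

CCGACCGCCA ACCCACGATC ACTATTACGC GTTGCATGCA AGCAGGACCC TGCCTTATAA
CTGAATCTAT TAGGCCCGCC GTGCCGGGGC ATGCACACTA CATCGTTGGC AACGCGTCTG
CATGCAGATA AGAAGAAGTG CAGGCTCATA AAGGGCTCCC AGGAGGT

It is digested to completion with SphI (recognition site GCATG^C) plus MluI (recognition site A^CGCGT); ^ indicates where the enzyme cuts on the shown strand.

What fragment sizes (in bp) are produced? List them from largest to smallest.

SphI sites (GCATGC) start at positions 34, 89, 120.
SphI cuts after base 5 of each site (before the last base), so after positions 38, 93, 124.
MluI sites (ACGCGT) start at positions 27, 112.
MluI cuts after the first base of each site, so after positions 27, 112.
Combined cut positions: 27, 38, 93, 112, 124.
Linear molecule, 5 cuts → 6 fragments:
  1–27 → 27 bp
  28–38 → 11 bp
  39–93 → 55 bp
  94–112 → 19 bp
  113–124 → 12 bp
  125–167 → 43 bp
Sorted largest to smallest: 55, 43, 27, 19, 12, 11 bp.

55, 43, 27, 19, 12, 11 bp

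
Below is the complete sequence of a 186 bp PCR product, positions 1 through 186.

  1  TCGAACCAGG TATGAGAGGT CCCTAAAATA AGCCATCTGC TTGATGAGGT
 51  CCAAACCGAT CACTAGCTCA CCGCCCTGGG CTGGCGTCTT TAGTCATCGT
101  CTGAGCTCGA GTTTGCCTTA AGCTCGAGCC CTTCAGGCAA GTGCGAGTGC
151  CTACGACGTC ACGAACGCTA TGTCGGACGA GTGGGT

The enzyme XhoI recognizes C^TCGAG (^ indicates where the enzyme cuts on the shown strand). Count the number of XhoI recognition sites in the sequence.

2

CTCGAG occurs starting at positions 106, 123.
XhoI cuts at 2 sites.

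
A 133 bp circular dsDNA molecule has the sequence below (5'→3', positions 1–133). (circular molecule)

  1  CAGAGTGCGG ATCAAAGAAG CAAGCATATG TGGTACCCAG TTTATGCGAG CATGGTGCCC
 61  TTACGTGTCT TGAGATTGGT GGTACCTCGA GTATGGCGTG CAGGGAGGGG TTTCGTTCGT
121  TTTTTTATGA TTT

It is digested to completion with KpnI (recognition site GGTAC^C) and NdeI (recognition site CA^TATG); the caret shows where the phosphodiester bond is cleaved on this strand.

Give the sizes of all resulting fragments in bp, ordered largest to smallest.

KpnI sites (GGTACC) start at positions 32, 81.
KpnI cuts after base 5 of each site (before the last base), so after positions 36, 85.
The NdeI site (CATATG) starts at position 25.
NdeI cuts after base 2 of each site, so after position 26.
Combined cut positions: 26, 36, 85.
Circular molecule, 3 cuts → 3 fragments:
  27–36 → 10 bp
  37–85 → 49 bp
  86–133 then 1–26 → 48 + 26 = 74 bp
Sorted largest to smallest: 74, 49, 10 bp.

74, 49, 10 bp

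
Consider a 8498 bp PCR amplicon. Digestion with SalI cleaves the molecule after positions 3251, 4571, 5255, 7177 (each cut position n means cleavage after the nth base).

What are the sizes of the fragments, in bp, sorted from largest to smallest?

3251, 1922, 1321, 1320, 684 bp

Linear molecule, 4 cuts → 5 fragments:
  3251 − 0 = 3251 bp
  4571 − 3251 = 1320 bp
  5255 − 4571 = 684 bp
  7177 − 5255 = 1922 bp
  8498 − 7177 = 1321 bp
Sorted largest to smallest: 3251, 1922, 1321, 1320, 684 bp.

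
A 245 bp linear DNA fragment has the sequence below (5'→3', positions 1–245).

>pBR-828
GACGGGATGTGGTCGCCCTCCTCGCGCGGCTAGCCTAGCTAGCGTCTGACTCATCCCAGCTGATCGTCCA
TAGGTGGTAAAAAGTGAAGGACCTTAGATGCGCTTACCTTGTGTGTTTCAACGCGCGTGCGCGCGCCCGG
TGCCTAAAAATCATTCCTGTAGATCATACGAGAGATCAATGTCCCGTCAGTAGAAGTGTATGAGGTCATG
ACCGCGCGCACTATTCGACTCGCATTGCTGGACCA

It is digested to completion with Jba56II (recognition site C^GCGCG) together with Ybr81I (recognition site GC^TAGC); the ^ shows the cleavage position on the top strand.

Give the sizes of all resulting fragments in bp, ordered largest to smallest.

83, 83, 32, 23, 9, 8, 7 bp

Jba56II sites (CGCGCG) start at positions 23, 122, 130, 213.
Jba56II cuts after the first base of each site, so after positions 23, 122, 130, 213.
Ybr81I sites (GCTAGC) start at positions 29, 38.
Ybr81I cuts after base 2 of each site, so after positions 30, 39.
Combined cut positions: 23, 30, 39, 122, 130, 213.
Linear molecule, 6 cuts → 7 fragments:
  1–23 → 23 bp
  24–30 → 7 bp
  31–39 → 9 bp
  40–122 → 83 bp
  123–130 → 8 bp
  131–213 → 83 bp
  214–245 → 32 bp
Sorted largest to smallest: 83, 83, 32, 23, 9, 8, 7 bp.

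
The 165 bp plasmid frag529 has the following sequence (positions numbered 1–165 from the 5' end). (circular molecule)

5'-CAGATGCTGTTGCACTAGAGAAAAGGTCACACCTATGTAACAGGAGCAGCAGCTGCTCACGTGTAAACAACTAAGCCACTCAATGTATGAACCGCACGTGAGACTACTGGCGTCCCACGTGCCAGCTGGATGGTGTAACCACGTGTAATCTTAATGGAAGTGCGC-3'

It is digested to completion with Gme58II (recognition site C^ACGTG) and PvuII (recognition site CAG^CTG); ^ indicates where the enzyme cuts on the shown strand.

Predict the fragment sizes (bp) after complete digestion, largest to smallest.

77, 37, 21, 15, 9, 6 bp

Gme58II sites (CACGTG) start at positions 58, 95, 116, 140.
Gme58II cuts after the first base of each site, so after positions 58, 95, 116, 140.
PvuII sites (CAGCTG) start at positions 50, 123.
PvuII cuts after base 3 of each site, so after positions 52, 125.
Combined cut positions: 52, 58, 95, 116, 125, 140.
Circular molecule, 6 cuts → 6 fragments:
  53–58 → 6 bp
  59–95 → 37 bp
  96–116 → 21 bp
  117–125 → 9 bp
  126–140 → 15 bp
  141–165 then 1–52 → 25 + 52 = 77 bp
Sorted largest to smallest: 77, 37, 21, 15, 9, 6 bp.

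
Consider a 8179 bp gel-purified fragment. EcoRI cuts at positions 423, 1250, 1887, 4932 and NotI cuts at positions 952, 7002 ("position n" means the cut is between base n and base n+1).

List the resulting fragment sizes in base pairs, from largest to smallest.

Combined cut positions (sorted): 423, 952, 1250, 1887, 4932, 7002.
Linear molecule, 6 cuts → 7 fragments:
  423 − 0 = 423 bp
  952 − 423 = 529 bp
  1250 − 952 = 298 bp
  1887 − 1250 = 637 bp
  4932 − 1887 = 3045 bp
  7002 − 4932 = 2070 bp
  8179 − 7002 = 1177 bp
Sorted largest to smallest: 3045, 2070, 1177, 637, 529, 423, 298 bp.

3045, 2070, 1177, 637, 529, 423, 298 bp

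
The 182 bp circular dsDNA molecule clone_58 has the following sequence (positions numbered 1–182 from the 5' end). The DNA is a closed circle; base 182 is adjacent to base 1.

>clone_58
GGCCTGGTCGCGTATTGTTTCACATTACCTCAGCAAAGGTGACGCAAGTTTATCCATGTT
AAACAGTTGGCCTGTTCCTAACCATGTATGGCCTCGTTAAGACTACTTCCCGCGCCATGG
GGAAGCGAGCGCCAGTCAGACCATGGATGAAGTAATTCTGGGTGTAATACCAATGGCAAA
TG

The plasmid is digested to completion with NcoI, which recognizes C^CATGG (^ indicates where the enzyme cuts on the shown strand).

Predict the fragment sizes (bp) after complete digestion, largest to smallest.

NcoI sites (CCATGG) start at positions 115, 141.
NcoI cuts after the first base of each site, so after positions 115, 141.
Circular molecule, 2 cuts → 2 fragments:
  116–141 → 26 bp
  142–182 then 1–115 → 41 + 115 = 156 bp
Sorted largest to smallest: 156, 26 bp.

156, 26 bp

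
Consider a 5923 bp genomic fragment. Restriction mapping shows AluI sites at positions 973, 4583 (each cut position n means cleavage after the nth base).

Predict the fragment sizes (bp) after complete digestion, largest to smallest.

3610, 1340, 973 bp

Linear molecule, 2 cuts → 3 fragments:
  973 − 0 = 973 bp
  4583 − 973 = 3610 bp
  5923 − 4583 = 1340 bp
Sorted largest to smallest: 3610, 1340, 973 bp.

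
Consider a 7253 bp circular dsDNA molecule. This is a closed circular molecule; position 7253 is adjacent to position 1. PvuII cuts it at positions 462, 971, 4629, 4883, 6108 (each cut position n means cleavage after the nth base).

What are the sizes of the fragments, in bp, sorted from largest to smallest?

3658, 1607, 1225, 509, 254 bp

Circular molecule, 5 cuts → 5 fragments:
  971 − 462 = 509 bp
  4629 − 971 = 3658 bp
  4883 − 4629 = 254 bp
  6108 − 4883 = 1225 bp
  wrap: 7253 − 6108 + 462 = 1607 bp
Sorted largest to smallest: 3658, 1607, 1225, 509, 254 bp.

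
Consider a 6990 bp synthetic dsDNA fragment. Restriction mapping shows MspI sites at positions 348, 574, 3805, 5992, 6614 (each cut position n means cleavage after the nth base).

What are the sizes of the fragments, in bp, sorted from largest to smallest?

Linear molecule, 5 cuts → 6 fragments:
  348 − 0 = 348 bp
  574 − 348 = 226 bp
  3805 − 574 = 3231 bp
  5992 − 3805 = 2187 bp
  6614 − 5992 = 622 bp
  6990 − 6614 = 376 bp
Sorted largest to smallest: 3231, 2187, 622, 376, 348, 226 bp.

3231, 2187, 622, 376, 348, 226 bp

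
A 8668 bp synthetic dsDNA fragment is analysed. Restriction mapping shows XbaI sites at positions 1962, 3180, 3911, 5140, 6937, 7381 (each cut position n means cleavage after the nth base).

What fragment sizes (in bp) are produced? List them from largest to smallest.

1962, 1797, 1287, 1229, 1218, 731, 444 bp

Linear molecule, 6 cuts → 7 fragments:
  1962 − 0 = 1962 bp
  3180 − 1962 = 1218 bp
  3911 − 3180 = 731 bp
  5140 − 3911 = 1229 bp
  6937 − 5140 = 1797 bp
  7381 − 6937 = 444 bp
  8668 − 7381 = 1287 bp
Sorted largest to smallest: 1962, 1797, 1287, 1229, 1218, 731, 444 bp.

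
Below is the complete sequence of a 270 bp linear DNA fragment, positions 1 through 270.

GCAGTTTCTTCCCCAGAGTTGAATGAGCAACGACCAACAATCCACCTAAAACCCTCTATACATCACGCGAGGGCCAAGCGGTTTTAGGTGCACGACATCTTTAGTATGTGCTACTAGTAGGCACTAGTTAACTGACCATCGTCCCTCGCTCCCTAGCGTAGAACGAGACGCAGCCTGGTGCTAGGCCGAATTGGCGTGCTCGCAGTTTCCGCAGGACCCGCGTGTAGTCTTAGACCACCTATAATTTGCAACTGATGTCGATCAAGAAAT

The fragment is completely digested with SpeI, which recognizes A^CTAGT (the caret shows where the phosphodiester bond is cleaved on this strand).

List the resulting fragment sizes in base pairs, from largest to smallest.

SpeI sites (ACTAGT) start at positions 113, 123.
SpeI cuts after the first base of each site, so after positions 113, 123.
Linear molecule, 2 cuts → 3 fragments:
  1–113 → 113 bp
  114–123 → 10 bp
  124–270 → 147 bp
Sorted largest to smallest: 147, 113, 10 bp.

147, 113, 10 bp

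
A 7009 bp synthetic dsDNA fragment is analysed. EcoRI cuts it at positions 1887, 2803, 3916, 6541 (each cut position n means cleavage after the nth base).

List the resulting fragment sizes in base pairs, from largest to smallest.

Linear molecule, 4 cuts → 5 fragments:
  1887 − 0 = 1887 bp
  2803 − 1887 = 916 bp
  3916 − 2803 = 1113 bp
  6541 − 3916 = 2625 bp
  7009 − 6541 = 468 bp
Sorted largest to smallest: 2625, 1887, 1113, 916, 468 bp.

2625, 1887, 1113, 916, 468 bp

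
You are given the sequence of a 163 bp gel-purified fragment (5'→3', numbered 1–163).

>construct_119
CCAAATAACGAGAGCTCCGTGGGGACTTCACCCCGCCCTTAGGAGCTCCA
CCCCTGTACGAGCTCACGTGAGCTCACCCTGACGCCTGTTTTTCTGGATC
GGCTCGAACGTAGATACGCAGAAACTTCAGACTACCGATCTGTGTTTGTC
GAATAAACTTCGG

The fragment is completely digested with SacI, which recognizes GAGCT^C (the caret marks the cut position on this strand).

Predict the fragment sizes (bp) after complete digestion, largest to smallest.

SacI sites (GAGCTC) start at positions 12, 43, 60, 70.
SacI cuts after base 5 of each site (before the last base), so after positions 16, 47, 64, 74.
Linear molecule, 4 cuts → 5 fragments:
  1–16 → 16 bp
  17–47 → 31 bp
  48–64 → 17 bp
  65–74 → 10 bp
  75–163 → 89 bp
Sorted largest to smallest: 89, 31, 17, 16, 10 bp.

89, 31, 17, 16, 10 bp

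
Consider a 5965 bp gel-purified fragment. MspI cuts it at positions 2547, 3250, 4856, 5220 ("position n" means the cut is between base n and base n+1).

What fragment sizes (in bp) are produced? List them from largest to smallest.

Linear molecule, 4 cuts → 5 fragments:
  2547 − 0 = 2547 bp
  3250 − 2547 = 703 bp
  4856 − 3250 = 1606 bp
  5220 − 4856 = 364 bp
  5965 − 5220 = 745 bp
Sorted largest to smallest: 2547, 1606, 745, 703, 364 bp.

2547, 1606, 745, 703, 364 bp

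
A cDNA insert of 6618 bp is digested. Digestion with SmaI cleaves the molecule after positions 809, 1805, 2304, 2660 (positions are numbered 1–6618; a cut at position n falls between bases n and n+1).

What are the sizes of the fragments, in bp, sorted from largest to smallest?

Linear molecule, 4 cuts → 5 fragments:
  809 − 0 = 809 bp
  1805 − 809 = 996 bp
  2304 − 1805 = 499 bp
  2660 − 2304 = 356 bp
  6618 − 2660 = 3958 bp
Sorted largest to smallest: 3958, 996, 809, 499, 356 bp.

3958, 996, 809, 499, 356 bp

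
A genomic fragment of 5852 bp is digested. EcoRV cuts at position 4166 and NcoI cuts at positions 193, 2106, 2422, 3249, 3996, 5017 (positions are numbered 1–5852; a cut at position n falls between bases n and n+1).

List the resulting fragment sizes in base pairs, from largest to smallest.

Combined cut positions (sorted): 193, 2106, 2422, 3249, 3996, 4166, 5017.
Linear molecule, 7 cuts → 8 fragments:
  193 − 0 = 193 bp
  2106 − 193 = 1913 bp
  2422 − 2106 = 316 bp
  3249 − 2422 = 827 bp
  3996 − 3249 = 747 bp
  4166 − 3996 = 170 bp
  5017 − 4166 = 851 bp
  5852 − 5017 = 835 bp
Sorted largest to smallest: 1913, 851, 835, 827, 747, 316, 193, 170 bp.

1913, 851, 835, 827, 747, 316, 193, 170 bp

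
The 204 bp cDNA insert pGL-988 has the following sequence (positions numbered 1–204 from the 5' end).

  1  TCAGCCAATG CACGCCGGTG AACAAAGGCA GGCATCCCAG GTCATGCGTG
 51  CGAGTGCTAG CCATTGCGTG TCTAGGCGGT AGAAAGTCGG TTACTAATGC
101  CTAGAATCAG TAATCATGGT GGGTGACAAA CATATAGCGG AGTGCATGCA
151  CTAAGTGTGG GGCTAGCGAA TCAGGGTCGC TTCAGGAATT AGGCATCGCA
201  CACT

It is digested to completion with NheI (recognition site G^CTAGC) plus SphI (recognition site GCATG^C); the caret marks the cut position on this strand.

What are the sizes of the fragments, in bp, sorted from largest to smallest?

NheI sites (GCTAGC) start at positions 56, 162.
NheI cuts after the first base of each site, so after positions 56, 162.
The SphI site (GCATGC) starts at position 144.
SphI cuts after base 5 of each site (before the last base), so after position 148.
Combined cut positions: 56, 148, 162.
Linear molecule, 3 cuts → 4 fragments:
  1–56 → 56 bp
  57–148 → 92 bp
  149–162 → 14 bp
  163–204 → 42 bp
Sorted largest to smallest: 92, 56, 42, 14 bp.

92, 56, 42, 14 bp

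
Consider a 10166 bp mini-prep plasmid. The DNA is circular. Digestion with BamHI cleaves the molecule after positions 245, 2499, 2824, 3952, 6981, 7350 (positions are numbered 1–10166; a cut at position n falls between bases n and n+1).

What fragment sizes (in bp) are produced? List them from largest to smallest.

3061, 3029, 2254, 1128, 369, 325 bp

Circular molecule, 6 cuts → 6 fragments:
  2499 − 245 = 2254 bp
  2824 − 2499 = 325 bp
  3952 − 2824 = 1128 bp
  6981 − 3952 = 3029 bp
  7350 − 6981 = 369 bp
  wrap: 10166 − 7350 + 245 = 3061 bp
Sorted largest to smallest: 3061, 3029, 2254, 1128, 369, 325 bp.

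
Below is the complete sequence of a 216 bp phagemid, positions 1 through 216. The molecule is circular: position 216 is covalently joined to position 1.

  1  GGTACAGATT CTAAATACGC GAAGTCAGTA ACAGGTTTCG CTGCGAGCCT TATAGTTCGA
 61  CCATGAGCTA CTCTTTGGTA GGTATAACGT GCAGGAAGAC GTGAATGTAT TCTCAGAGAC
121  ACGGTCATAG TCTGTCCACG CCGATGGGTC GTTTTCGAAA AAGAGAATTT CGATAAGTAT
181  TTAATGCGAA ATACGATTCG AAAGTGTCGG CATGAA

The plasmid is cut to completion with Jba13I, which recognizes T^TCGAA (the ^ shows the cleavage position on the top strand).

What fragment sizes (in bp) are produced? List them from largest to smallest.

173, 43 bp

Jba13I sites (TTCGAA) start at positions 154, 197.
Jba13I cuts after the first base of each site, so after positions 154, 197.
Circular molecule, 2 cuts → 2 fragments:
  155–197 → 43 bp
  198–216 then 1–154 → 19 + 154 = 173 bp
Sorted largest to smallest: 173, 43 bp.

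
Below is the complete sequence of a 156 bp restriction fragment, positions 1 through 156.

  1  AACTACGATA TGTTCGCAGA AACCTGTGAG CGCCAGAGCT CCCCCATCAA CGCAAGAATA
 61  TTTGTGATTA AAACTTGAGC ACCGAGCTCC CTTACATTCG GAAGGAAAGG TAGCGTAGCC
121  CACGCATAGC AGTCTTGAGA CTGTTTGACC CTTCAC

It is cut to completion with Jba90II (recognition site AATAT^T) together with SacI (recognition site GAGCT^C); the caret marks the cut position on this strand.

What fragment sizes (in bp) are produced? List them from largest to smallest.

68, 40, 27, 21 bp

The Jba90II site (AATATT) starts at position 57.
Jba90II cuts after base 5 of each site (before the last base), so after position 61.
SacI sites (GAGCTC) start at positions 36, 84.
SacI cuts after base 5 of each site (before the last base), so after positions 40, 88.
Combined cut positions: 40, 61, 88.
Linear molecule, 3 cuts → 4 fragments:
  1–40 → 40 bp
  41–61 → 21 bp
  62–88 → 27 bp
  89–156 → 68 bp
Sorted largest to smallest: 68, 40, 27, 21 bp.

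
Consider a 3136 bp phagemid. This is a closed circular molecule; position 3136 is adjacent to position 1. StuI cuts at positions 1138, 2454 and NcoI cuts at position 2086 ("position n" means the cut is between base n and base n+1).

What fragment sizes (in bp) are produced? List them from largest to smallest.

Combined cut positions (sorted): 1138, 2086, 2454.
Circular molecule, 3 cuts → 3 fragments:
  2086 − 1138 = 948 bp
  2454 − 2086 = 368 bp
  wrap: 3136 − 2454 + 1138 = 1820 bp
Sorted largest to smallest: 1820, 948, 368 bp.

1820, 948, 368 bp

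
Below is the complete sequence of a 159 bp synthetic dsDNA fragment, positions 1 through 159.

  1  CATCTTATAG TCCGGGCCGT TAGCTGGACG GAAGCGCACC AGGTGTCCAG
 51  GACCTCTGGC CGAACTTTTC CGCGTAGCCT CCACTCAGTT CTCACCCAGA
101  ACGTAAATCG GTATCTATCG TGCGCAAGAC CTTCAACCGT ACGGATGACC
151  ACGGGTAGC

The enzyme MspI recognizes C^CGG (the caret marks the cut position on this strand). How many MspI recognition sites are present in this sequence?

1

CCGG occurs starting at position 12.
MspI cuts at 1 site.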